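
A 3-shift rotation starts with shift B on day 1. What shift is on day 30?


Shifts: A, B, C
Start: B (index 1)
Day 30: (1 + 30 - 1) mod 3
= 30 mod 3
= 0
Index 0 → shift A

Shift A


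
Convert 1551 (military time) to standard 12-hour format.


Hour: 15
15 - 12 = 3 → PM

3:51 PM


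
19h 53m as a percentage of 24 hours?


0.8285 (82.85%)

Total minutes: 19×60 + 53 = 1193
Day = 24×60 = 1440 minutes
Fraction = 1193/1440 ≈ 0.8285
As a percentage: 1193/1440 × 100 ≈ 82.85%


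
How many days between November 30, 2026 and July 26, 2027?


From November 30, 2026 to July 26, 2027
Rest of November 2026: 30 - 30 = 0
Full months: December 31, January 31, February 2027 28, March 31, April 30, May 31, June 30
Days into July 2027: 26
Total = 0 + 31 + 31 + 28 + 31 + 30 + 31 + 30 + 26 = 238 days

238 days


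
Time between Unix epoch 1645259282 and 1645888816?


Difference = 1645888816 - 1645259282 = 629534 seconds
In hours: 629534 / 3600 ≈ 174.9
In days: 629534 / 86400 ≈ 7.29

629534 seconds (174.9 hours / 7.29 days)


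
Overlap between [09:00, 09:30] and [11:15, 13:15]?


0 minutes

Meeting A: 540-570 (in minutes from midnight)
Meeting B: 675-795
Overlap start = max(540, 675) = 675
Overlap end = min(570, 795) = 570
Overlap = max(0, 570 - 675) = 0 min


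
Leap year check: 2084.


Rules: divisible by 4 AND (not by 100 OR by 400)
2084 ÷ 4 = 521 exactly → divisible by 4
2084 ÷ 100 = 20 remainder 84 → not divisible by 100
Divisible by 4 but not by 100 → leap year

Yes


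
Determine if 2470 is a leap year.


No

Rules: divisible by 4 AND (not by 100 OR by 400)
2470 ÷ 4 = 617 remainder 2 → not divisible by 4
Not divisible by 4 → not a leap year


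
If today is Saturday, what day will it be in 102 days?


Start: Saturday (index 5)
(5 + 102) mod 7
= 107 mod 7
= 2
Index 2 → Wednesday

Wednesday


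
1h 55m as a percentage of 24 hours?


0.0799 (7.99%)

Total minutes: 1×60 + 55 = 115
Day = 24×60 = 1440 minutes
Fraction = 115/1440 ≈ 0.0799
As a percentage: 115/1440 × 100 ≈ 7.99%


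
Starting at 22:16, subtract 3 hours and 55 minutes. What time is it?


18:21

Start: 1336 minutes from midnight
Subtract: 235 minutes
Remaining: 1336 - 235 = 1101
Hours: 18, Minutes: 21


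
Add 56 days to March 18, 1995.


Start: March 18, 1995
Add 56 days
March 18 → April 1: 31 - 18 + 1 = 14 days (56 - 14 = 42 left)
April 1 → May 1: 30 - 1 + 1 = 30 days (42 - 30 = 12 left)
May 1 + 12 = May 13, 1995

May 13, 1995


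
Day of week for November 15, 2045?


Wednesday

Zeller's congruence:
q=15, m=11, k=45, j=20
h = (15 + ⌊13×12/5⌋ + 45 + ⌊45/4⌋ + ⌊20/4⌋ - 2×20) mod 7
= (15 + 31 + 45 + 11 + 5 - 40) mod 7
= 67 mod 7 = 4
h=4 → Wednesday


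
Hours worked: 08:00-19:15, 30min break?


10h 45m (645 minutes)

Total time = (19×60+15) - (8×60+0)
= 1155 - 480 = 675 min
Minus break: 675 - 30 = 645 min
= 10h 45m


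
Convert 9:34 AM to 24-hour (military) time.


Input: 9:34 AM
AM hour stays: 9

09:34


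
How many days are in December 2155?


Month: December (month 12)
December has 31 days

31 days


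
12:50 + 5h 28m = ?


18:18

Start: 770 minutes from midnight
Add: 328 minutes
Total: 1098 minutes
Hours: 1098 ÷ 60 = 18 remainder 18


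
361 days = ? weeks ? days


51 weeks 4 days

Weeks: 361 ÷ 7 = 51 remainder 4


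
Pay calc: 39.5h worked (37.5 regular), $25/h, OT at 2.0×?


Regular: 37.5h × $25 = $937.50
Overtime: 39.5 - 37.5 = 2.0h
OT pay: 2.0h × $25 × 2.0 = $100.00
Total = $937.50 + $100.00 = $1037.50

$1037.50


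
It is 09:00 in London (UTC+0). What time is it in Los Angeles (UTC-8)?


01:00

Time difference = UTC-8 - UTC+0 = -8 hours
New hour = (9 -8) mod 24
= 1 mod 24 = 1
Minutes unchanged → 01:00


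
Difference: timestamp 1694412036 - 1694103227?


308809 seconds (85.8 hours / 3.57 days)

Difference = 1694412036 - 1694103227 = 308809 seconds
In hours: 308809 / 3600 ≈ 85.8
In days: 308809 / 86400 ≈ 3.57


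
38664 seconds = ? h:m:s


10h 44m 24s

Hours: 38664 ÷ 3600 = 10 remainder 2664
Minutes: 2664 ÷ 60 = 44 remainder 24
Seconds: 24


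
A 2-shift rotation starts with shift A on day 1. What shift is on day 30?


Shifts: A, B
Start: A (index 0)
Day 30: (0 + 30 - 1) mod 2
= 29 mod 2
= 1
Index 1 → shift B

Shift B


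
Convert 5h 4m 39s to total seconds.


Hours: 5 × 3600 = 18000
Minutes: 4 × 60 = 240
Seconds: 39
Total = 18000 + 240 + 39 = 18279

18279 seconds


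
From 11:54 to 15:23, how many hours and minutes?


3h 29m

End time in minutes: 15×60 + 23 = 923
Start time in minutes: 11×60 + 54 = 714
Difference = 923 - 714 = 209 minutes
= 3 hours 29 minutes


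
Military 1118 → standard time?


11:18 AM

Hour: 11
11 < 12 → AM


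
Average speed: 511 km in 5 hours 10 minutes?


98.9 km/h

Distance: 511 km
Time: 5h 10m = 310 min = 310/60 = 31/6 hours
Speed = 511 ÷ (31/6) = 511 × 6 / 31 = 3066/31 ≈ 98.9 km/h


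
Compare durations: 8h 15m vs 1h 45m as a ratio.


33:7 (4.71)

Duration 1: 495 minutes
Duration 2: 105 minutes
Ratio = 495:105
GCD = 15
Simplified = 33:7
As a decimal: 33/7 ≈ 4.71


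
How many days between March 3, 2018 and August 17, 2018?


167 days

From March 3, 2018 to August 17, 2018
Rest of March 2018: 31 - 3 = 28
Full months: April 30, May 31, June 30, July 31
Days into August 2018: 17
Total = 28 + 30 + 31 + 30 + 31 + 17 = 167 days


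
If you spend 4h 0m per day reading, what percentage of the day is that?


Time: 240 minutes
Day: 1440 minutes
Percentage = (240/1440) × 100 ≈ 16.7%

16.7%


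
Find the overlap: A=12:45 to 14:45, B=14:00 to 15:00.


Meeting A: 765-885 (in minutes from midnight)
Meeting B: 840-900
Overlap start = max(765, 840) = 840
Overlap end = min(885, 900) = 885
Overlap = max(0, 885 - 840) = 45 min

45 minutes


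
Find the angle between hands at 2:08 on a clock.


Hour hand = 2×30 + 8×0.5 = 64.0°
Minute hand = 8×6 = 48°
Difference = |64.0 - 48| = 16.0°

16.0°


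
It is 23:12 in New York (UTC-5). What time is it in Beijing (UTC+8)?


Time difference = UTC+8 - UTC-5 = +13 hours
New hour = (23 + 13) mod 24
= 36 mod 24 = 12
Minutes unchanged → 12:12; 36 ≥ 24 → next day

12:12 (next day)


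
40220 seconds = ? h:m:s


11h 10m 20s

Hours: 40220 ÷ 3600 = 11 remainder 620
Minutes: 620 ÷ 60 = 10 remainder 20
Seconds: 20


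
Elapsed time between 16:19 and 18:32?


End time in minutes: 18×60 + 32 = 1112
Start time in minutes: 16×60 + 19 = 979
Difference = 1112 - 979 = 133 minutes
= 2 hours 13 minutes

2h 13m


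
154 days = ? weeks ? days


Weeks: 154 ÷ 7 = 22 remainder 0

22 weeks 0 days


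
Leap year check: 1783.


No

Rules: divisible by 4 AND (not by 100 OR by 400)
1783 ÷ 4 = 445 remainder 3 → not divisible by 4
Not divisible by 4 → not a leap year


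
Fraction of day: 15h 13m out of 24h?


0.6340 (63.40%)

Total minutes: 15×60 + 13 = 913
Day = 24×60 = 1440 minutes
Fraction = 913/1440 ≈ 0.6340
As a percentage: 913/1440 × 100 ≈ 63.40%


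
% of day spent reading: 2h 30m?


10.4%

Time: 150 minutes
Day: 1440 minutes
Percentage = (150/1440) × 100 ≈ 10.4%


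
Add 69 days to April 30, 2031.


Start: April 30, 2031
Add 69 days
April 30 → May 1: 30 - 30 + 1 = 1 days (69 - 1 = 68 left)
May 1 → June 1: 31 - 1 + 1 = 31 days (68 - 31 = 37 left)
June 1 → July 1: 30 - 1 + 1 = 30 days (37 - 30 = 7 left)
July 1 + 7 = July 8, 2031

July 8, 2031


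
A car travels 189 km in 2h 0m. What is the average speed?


Distance: 189 km
Time: 2 hours
Speed = 189 / 2 = 94.5 km/h

94.5 km/h


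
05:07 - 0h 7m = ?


05:00

Start: 307 minutes from midnight
Subtract: 7 minutes
Remaining: 307 - 7 = 300
Hours: 5, Minutes: 0


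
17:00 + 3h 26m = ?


Start: 1020 minutes from midnight
Add: 206 minutes
Total: 1226 minutes
Hours: 1226 ÷ 60 = 20 remainder 26

20:26


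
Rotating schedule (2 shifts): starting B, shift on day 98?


Shift A

Shifts: A, B
Start: B (index 1)
Day 98: (1 + 98 - 1) mod 2
= 98 mod 2
= 0
Index 0 → shift A


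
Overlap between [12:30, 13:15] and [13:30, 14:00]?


Meeting A: 750-795 (in minutes from midnight)
Meeting B: 810-840
Overlap start = max(750, 810) = 810
Overlap end = min(795, 840) = 795
Overlap = max(0, 795 - 810) = 0 min

0 minutes


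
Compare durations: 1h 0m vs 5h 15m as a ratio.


4:21 (0.19)

Duration 1: 60 minutes
Duration 2: 315 minutes
Ratio = 60:315
GCD = 15
Simplified = 4:21
As a decimal: 4/21 ≈ 0.19


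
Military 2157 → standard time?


Hour: 21
21 - 12 = 9 → PM

9:57 PM


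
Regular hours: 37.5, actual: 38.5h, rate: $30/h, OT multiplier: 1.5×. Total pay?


$1170.00

Regular: 37.5h × $30 = $1125.00
Overtime: 38.5 - 37.5 = 1.0h
OT pay: 1.0h × $30 × 1.5 = $45.00
Total = $1125.00 + $45.00 = $1170.00


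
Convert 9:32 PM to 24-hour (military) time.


21:32

Input: 9:32 PM
PM: 9 + 12 = 21


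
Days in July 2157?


Month: July (month 7)
July has 31 days

31 days


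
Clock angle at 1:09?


19.5°

Hour hand = 1×30 + 9×0.5 = 34.5°
Minute hand = 9×6 = 54°
Difference = |34.5 - 54| = 19.5°


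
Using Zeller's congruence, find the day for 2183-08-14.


Zeller's congruence:
q=14, m=8, k=83, j=21
h = (14 + ⌊13×9/5⌋ + 83 + ⌊83/4⌋ + ⌊21/4⌋ - 2×21) mod 7
= (14 + 23 + 83 + 20 + 5 - 42) mod 7
= 103 mod 7 = 5
h=5 → Thursday

Thursday


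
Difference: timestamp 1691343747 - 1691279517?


Difference = 1691343747 - 1691279517 = 64230 seconds
In hours: 64230 / 3600 ≈ 17.8
In days: 64230 / 86400 ≈ 0.74

64230 seconds (17.8 hours / 0.74 days)


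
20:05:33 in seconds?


Hours: 20 × 3600 = 72000
Minutes: 5 × 60 = 300
Seconds: 33
Total = 72000 + 300 + 33 = 72333

72333 seconds


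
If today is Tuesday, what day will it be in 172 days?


Start: Tuesday (index 1)
(1 + 172) mod 7
= 173 mod 7
= 5
Index 5 → Saturday

Saturday


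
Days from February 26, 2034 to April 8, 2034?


41 days

From February 26, 2034 to April 8, 2034
Rest of February 2034: 28 - 26 = 2
Full months: March 31
Days into April 2034: 8
Total = 2 + 31 + 8 = 41 days


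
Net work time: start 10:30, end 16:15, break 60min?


4h 45m (285 minutes)

Total time = (16×60+15) - (10×60+30)
= 975 - 630 = 345 min
Minus break: 345 - 60 = 285 min
= 4h 45m


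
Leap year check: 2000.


Rules: divisible by 4 AND (not by 100 OR by 400)
2000 ÷ 4 = 500 exactly → divisible by 4
2000 ÷ 100 = 20 exactly → divisible by 100
2000 ÷ 400 = 5 exactly → divisible by 400
Divisible by 400 → leap year

Yes


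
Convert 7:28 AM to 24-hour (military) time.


07:28

Input: 7:28 AM
AM hour stays: 7


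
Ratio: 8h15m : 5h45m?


Duration 1: 495 minutes
Duration 2: 345 minutes
Ratio = 495:345
GCD = 15
Simplified = 33:23
As a decimal: 33/23 ≈ 1.43

33:23 (1.43)


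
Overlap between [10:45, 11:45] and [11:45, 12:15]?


Meeting A: 645-705 (in minutes from midnight)
Meeting B: 705-735
Overlap start = max(645, 705) = 705
Overlap end = min(705, 735) = 705
Overlap = max(0, 705 - 705) = 0 min

0 minutes


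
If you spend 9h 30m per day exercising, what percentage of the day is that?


Time: 570 minutes
Day: 1440 minutes
Percentage = (570/1440) × 100 ≈ 39.6%

39.6%


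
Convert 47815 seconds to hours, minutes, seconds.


Hours: 47815 ÷ 3600 = 13 remainder 1015
Minutes: 1015 ÷ 60 = 16 remainder 55
Seconds: 55

13h 16m 55s


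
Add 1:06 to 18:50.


Start: 1130 minutes from midnight
Add: 66 minutes
Total: 1196 minutes
Hours: 1196 ÷ 60 = 19 remainder 56

19:56


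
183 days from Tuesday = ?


Start: Tuesday (index 1)
(1 + 183) mod 7
= 184 mod 7
= 2
Index 2 → Wednesday

Wednesday


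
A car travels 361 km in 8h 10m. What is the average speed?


Distance: 361 km
Time: 8h 10m = 490 min = 490/60 = 49/6 hours
Speed = 361 ÷ (49/6) = 361 × 6 / 49 = 2166/49 ≈ 44.2 km/h

44.2 km/h


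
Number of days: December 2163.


31 days

Month: December (month 12)
December has 31 days


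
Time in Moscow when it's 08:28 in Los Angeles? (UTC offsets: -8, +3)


19:28

Time difference = UTC+3 - UTC-8 = +11 hours
New hour = (8 + 11) mod 24
= 19 mod 24 = 19
Minutes unchanged → 19:28


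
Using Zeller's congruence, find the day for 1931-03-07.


Zeller's congruence:
q=7, m=3, k=31, j=19
h = (7 + ⌊13×4/5⌋ + 31 + ⌊31/4⌋ + ⌊19/4⌋ - 2×19) mod 7
= (7 + 10 + 31 + 7 + 4 - 38) mod 7
= 21 mod 7 = 0
h=0 → Saturday

Saturday


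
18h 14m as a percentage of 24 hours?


0.7597 (75.97%)

Total minutes: 18×60 + 14 = 1094
Day = 24×60 = 1440 minutes
Fraction = 1094/1440 ≈ 0.7597
As a percentage: 1094/1440 × 100 ≈ 75.97%


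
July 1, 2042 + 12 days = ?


July 13, 2042

Start: July 1, 2042
Add 12 days
July 1 + 12 = July 13, 2042


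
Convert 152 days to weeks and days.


Weeks: 152 ÷ 7 = 21 remainder 5

21 weeks 5 days


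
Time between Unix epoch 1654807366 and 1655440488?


633122 seconds (175.9 hours / 7.33 days)

Difference = 1655440488 - 1654807366 = 633122 seconds
In hours: 633122 / 3600 ≈ 175.9
In days: 633122 / 86400 ≈ 7.33


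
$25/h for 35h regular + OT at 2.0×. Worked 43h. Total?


$1275.00

Regular: 35h × $25 = $875.00
Overtime: 43 - 35 = 8h
OT pay: 8h × $25 × 2.0 = $400.00
Total = $875.00 + $400.00 = $1275.00


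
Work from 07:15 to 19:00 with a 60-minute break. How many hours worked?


10h 45m (645 minutes)

Total time = (19×60+0) - (7×60+15)
= 1140 - 435 = 705 min
Minus break: 705 - 60 = 645 min
= 10h 45m


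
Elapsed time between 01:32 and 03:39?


End time in minutes: 3×60 + 39 = 219
Start time in minutes: 1×60 + 32 = 92
Difference = 219 - 92 = 127 minutes
= 2 hours 7 minutes

2h 7m


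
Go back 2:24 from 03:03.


Start: 183 minutes from midnight
Subtract: 144 minutes
Remaining: 183 - 144 = 39
Hours: 0, Minutes: 39

00:39


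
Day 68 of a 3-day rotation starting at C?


Shifts: A, B, C
Start: C (index 2)
Day 68: (2 + 68 - 1) mod 3
= 69 mod 3
= 0
Index 0 → shift A

Shift A


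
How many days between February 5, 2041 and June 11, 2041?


126 days

From February 5, 2041 to June 11, 2041
Rest of February 2041: 28 - 5 = 23
Full months: March 31, April 30, May 31
Days into June 2041: 11
Total = 23 + 31 + 30 + 31 + 11 = 126 days


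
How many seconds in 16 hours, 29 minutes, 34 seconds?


59374 seconds

Hours: 16 × 3600 = 57600
Minutes: 29 × 60 = 1740
Seconds: 34
Total = 57600 + 1740 + 34 = 59374


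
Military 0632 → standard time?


Hour: 6
6 < 12 → AM

6:32 AM


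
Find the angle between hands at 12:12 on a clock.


Hour hand (12 ≡ 0 on the dial): 0×30 + 12×0.5 = 6.0°
Minute hand = 12×6 = 72°
Difference = |6.0 - 72| = 66.0°

66.0°


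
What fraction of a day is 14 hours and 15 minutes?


Total minutes: 14×60 + 15 = 855
Day = 24×60 = 1440 minutes
Fraction = 855/1440 ≈ 0.5938
As a percentage: 855/1440 × 100 ≈ 59.38%

0.5938 (59.38%)


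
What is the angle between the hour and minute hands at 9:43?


Hour hand = 9×30 + 43×0.5 = 291.5°
Minute hand = 43×6 = 258°
Difference = |291.5 - 258| = 33.5°

33.5°


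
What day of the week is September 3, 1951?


Zeller's congruence:
q=3, m=9, k=51, j=19
h = (3 + ⌊13×10/5⌋ + 51 + ⌊51/4⌋ + ⌊19/4⌋ - 2×19) mod 7
= (3 + 26 + 51 + 12 + 4 - 38) mod 7
= 58 mod 7 = 2
h=2 → Monday

Monday


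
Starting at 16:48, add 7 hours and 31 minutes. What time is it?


00:19 (next day)

Start: 1008 minutes from midnight
Add: 451 minutes
Total: 1459 minutes
Hours: 1459 ÷ 60 = 24 remainder 19
24 ≥ 24 → 24 - 24 = 0 (next day)


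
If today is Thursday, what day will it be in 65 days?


Start: Thursday (index 3)
(3 + 65) mod 7
= 68 mod 7
= 5
Index 5 → Saturday

Saturday


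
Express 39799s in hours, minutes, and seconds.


11h 3m 19s

Hours: 39799 ÷ 3600 = 11 remainder 199
Minutes: 199 ÷ 60 = 3 remainder 19
Seconds: 19


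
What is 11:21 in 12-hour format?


11:21 AM

Hour: 11
11 < 12 → AM


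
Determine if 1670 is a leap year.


No

Rules: divisible by 4 AND (not by 100 OR by 400)
1670 ÷ 4 = 417 remainder 2 → not divisible by 4
Not divisible by 4 → not a leap year


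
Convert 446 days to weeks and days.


Weeks: 446 ÷ 7 = 63 remainder 5

63 weeks 5 days


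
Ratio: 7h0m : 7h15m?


Duration 1: 420 minutes
Duration 2: 435 minutes
Ratio = 420:435
GCD = 15
Simplified = 28:29
As a decimal: 28/29 ≈ 0.97

28:29 (0.97)


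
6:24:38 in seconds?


23078 seconds

Hours: 6 × 3600 = 21600
Minutes: 24 × 60 = 1440
Seconds: 38
Total = 21600 + 1440 + 38 = 23078


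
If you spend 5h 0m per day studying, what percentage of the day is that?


20.8%

Time: 300 minutes
Day: 1440 minutes
Percentage = (300/1440) × 100 ≈ 20.8%


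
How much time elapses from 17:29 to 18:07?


0h 38m

End time in minutes: 18×60 + 7 = 1087
Start time in minutes: 17×60 + 29 = 1049
Difference = 1087 - 1049 = 38 minutes
= 0 hours 38 minutes


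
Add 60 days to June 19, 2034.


Start: June 19, 2034
Add 60 days
June 19 → July 1: 30 - 19 + 1 = 12 days (60 - 12 = 48 left)
July 1 → August 1: 31 - 1 + 1 = 31 days (48 - 31 = 17 left)
August 1 + 17 = August 18, 2034

August 18, 2034


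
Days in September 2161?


Month: September (month 9)
September has 30 days

30 days


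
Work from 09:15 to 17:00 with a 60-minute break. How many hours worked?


Total time = (17×60+0) - (9×60+15)
= 1020 - 555 = 465 min
Minus break: 465 - 60 = 405 min
= 6h 45m

6h 45m (405 minutes)


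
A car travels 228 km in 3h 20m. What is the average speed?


68.4 km/h

Distance: 228 km
Time: 3h 20m = 200 min = 200/60 = 10/3 hours
Speed = 228 ÷ (10/3) = 228 × 3 / 10 = 684/10 = 68.4 km/h


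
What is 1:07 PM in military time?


13:07

Input: 1:07 PM
PM: 1 + 12 = 13


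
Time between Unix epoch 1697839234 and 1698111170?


Difference = 1698111170 - 1697839234 = 271936 seconds
In hours: 271936 / 3600 ≈ 75.5
In days: 271936 / 86400 ≈ 3.15

271936 seconds (75.5 hours / 3.15 days)


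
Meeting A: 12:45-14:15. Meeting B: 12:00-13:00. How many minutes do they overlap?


15 minutes

Meeting A: 765-855 (in minutes from midnight)
Meeting B: 720-780
Overlap start = max(765, 720) = 765
Overlap end = min(855, 780) = 780
Overlap = max(0, 780 - 765) = 15 min


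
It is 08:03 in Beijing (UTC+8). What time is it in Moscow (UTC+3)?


Time difference = UTC+3 - UTC+8 = -5 hours
New hour = (8 -5) mod 24
= 3 mod 24 = 3
Minutes unchanged → 03:03

03:03


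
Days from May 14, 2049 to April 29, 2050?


350 days

From May 14, 2049 to April 29, 2050
Rest of May 2049: 31 - 14 = 17
Full months: June 30, July 31, August 31, September 30, October 31, November 30, December 31, January 31, February 2050 28, March 31
Days into April 2050: 29
Total = 17 + 30 + 31 + 31 + 30 + 31 + 30 + 31 + 31 + 28 + 31 + 29 = 350 days


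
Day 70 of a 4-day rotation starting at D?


Shift A

Shifts: A, B, C, D
Start: D (index 3)
Day 70: (3 + 70 - 1) mod 4
= 72 mod 4
= 0
Index 0 → shift A


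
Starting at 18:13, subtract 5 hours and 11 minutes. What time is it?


13:02

Start: 1093 minutes from midnight
Subtract: 311 minutes
Remaining: 1093 - 311 = 782
Hours: 13, Minutes: 2


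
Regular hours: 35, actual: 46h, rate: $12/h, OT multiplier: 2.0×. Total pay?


Regular: 35h × $12 = $420.00
Overtime: 46 - 35 = 11h
OT pay: 11h × $12 × 2.0 = $264.00
Total = $420.00 + $264.00 = $684.00

$684.00


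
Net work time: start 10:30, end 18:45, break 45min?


7h 30m (450 minutes)

Total time = (18×60+45) - (10×60+30)
= 1125 - 630 = 495 min
Minus break: 495 - 45 = 450 min
= 7h 30m


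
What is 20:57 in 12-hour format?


Hour: 20
20 - 12 = 8 → PM

8:57 PM


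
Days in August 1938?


31 days

Month: August (month 8)
August has 31 days


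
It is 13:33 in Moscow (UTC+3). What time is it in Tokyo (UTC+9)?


Time difference = UTC+9 - UTC+3 = +6 hours
New hour = (13 + 6) mod 24
= 19 mod 24 = 19
Minutes unchanged → 19:33

19:33


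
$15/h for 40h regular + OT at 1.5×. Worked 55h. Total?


Regular: 40h × $15 = $600.00
Overtime: 55 - 40 = 15h
OT pay: 15h × $15 × 1.5 = $337.50
Total = $600.00 + $337.50 = $937.50

$937.50


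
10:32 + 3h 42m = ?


Start: 632 minutes from midnight
Add: 222 minutes
Total: 854 minutes
Hours: 854 ÷ 60 = 14 remainder 14

14:14


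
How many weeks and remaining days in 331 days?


47 weeks 2 days

Weeks: 331 ÷ 7 = 47 remainder 2


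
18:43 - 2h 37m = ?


16:06

Start: 1123 minutes from midnight
Subtract: 157 minutes
Remaining: 1123 - 157 = 966
Hours: 16, Minutes: 6


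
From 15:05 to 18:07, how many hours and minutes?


3h 2m

End time in minutes: 18×60 + 7 = 1087
Start time in minutes: 15×60 + 5 = 905
Difference = 1087 - 905 = 182 minutes
= 3 hours 2 minutes


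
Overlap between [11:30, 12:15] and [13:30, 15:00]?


0 minutes

Meeting A: 690-735 (in minutes from midnight)
Meeting B: 810-900
Overlap start = max(690, 810) = 810
Overlap end = min(735, 900) = 735
Overlap = max(0, 735 - 810) = 0 min


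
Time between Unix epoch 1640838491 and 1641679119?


840628 seconds (233.5 hours / 9.73 days)

Difference = 1641679119 - 1640838491 = 840628 seconds
In hours: 840628 / 3600 ≈ 233.5
In days: 840628 / 86400 ≈ 9.73


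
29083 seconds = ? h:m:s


8h 4m 43s

Hours: 29083 ÷ 3600 = 8 remainder 283
Minutes: 283 ÷ 60 = 4 remainder 43
Seconds: 43


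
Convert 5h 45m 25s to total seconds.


20725 seconds

Hours: 5 × 3600 = 18000
Minutes: 45 × 60 = 2700
Seconds: 25
Total = 18000 + 2700 + 25 = 20725


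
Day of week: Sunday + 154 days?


Start: Sunday (index 6)
(6 + 154) mod 7
= 160 mod 7
= 6
Index 6 → Sunday

Sunday


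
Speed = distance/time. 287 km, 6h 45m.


42.5 km/h

Distance: 287 km
Time: 6h 45m = 405 min = 405/60 = 27/4 hours
Speed = 287 ÷ (27/4) = 287 × 4 / 27 = 1148/27 ≈ 42.5 km/h


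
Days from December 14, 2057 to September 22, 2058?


282 days

From December 14, 2057 to September 22, 2058
Rest of December 2057: 31 - 14 = 17
Full months: January 31, February 2058 28, March 31, April 30, May 31, June 30, July 31, August 31
Days into September 2058: 22
Total = 17 + 31 + 28 + 31 + 30 + 31 + 30 + 31 + 31 + 22 = 282 days


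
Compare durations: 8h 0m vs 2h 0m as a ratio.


Duration 1: 480 minutes
Duration 2: 120 minutes
Ratio = 480:120
GCD = 120
Simplified = 4:1
As a decimal: 4/1 = 4.00

4:1 (4.00)


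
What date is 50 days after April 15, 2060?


Start: April 15, 2060
Add 50 days
April 15 → May 1: 30 - 15 + 1 = 16 days (50 - 16 = 34 left)
May 1 → June 1: 31 - 1 + 1 = 31 days (34 - 31 = 3 left)
June 1 + 3 = June 4, 2060

June 4, 2060


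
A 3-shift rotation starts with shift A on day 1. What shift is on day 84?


Shifts: A, B, C
Start: A (index 0)
Day 84: (0 + 84 - 1) mod 3
= 83 mod 3
= 2
Index 2 → shift C

Shift C


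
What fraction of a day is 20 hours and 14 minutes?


Total minutes: 20×60 + 14 = 1214
Day = 24×60 = 1440 minutes
Fraction = 1214/1440 ≈ 0.8431
As a percentage: 1214/1440 × 100 ≈ 84.31%

0.8431 (84.31%)


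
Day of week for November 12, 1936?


Thursday

Zeller's congruence:
q=12, m=11, k=36, j=19
h = (12 + ⌊13×12/5⌋ + 36 + ⌊36/4⌋ + ⌊19/4⌋ - 2×19) mod 7
= (12 + 31 + 36 + 9 + 4 - 38) mod 7
= 54 mod 7 = 5
h=5 → Thursday


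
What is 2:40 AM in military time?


Input: 2:40 AM
AM hour stays: 2

02:40


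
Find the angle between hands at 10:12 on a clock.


126.0°

Hour hand = 10×30 + 12×0.5 = 306.0°
Minute hand = 12×6 = 72°
Difference = |306.0 - 72| = 234.0°
Since > 180°: 360 - 234.0 = 126.0°


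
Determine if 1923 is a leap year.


Rules: divisible by 4 AND (not by 100 OR by 400)
1923 ÷ 4 = 480 remainder 3 → not divisible by 4
Not divisible by 4 → not a leap year

No


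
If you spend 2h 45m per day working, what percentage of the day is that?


11.5%

Time: 165 minutes
Day: 1440 minutes
Percentage = (165/1440) × 100 ≈ 11.5%


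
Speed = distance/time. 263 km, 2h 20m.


Distance: 263 km
Time: 2h 20m = 140 min = 140/60 = 7/3 hours
Speed = 263 ÷ (7/3) = 263 × 3 / 7 = 789/7 ≈ 112.7 km/h

112.7 km/h


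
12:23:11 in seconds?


Hours: 12 × 3600 = 43200
Minutes: 23 × 60 = 1380
Seconds: 11
Total = 43200 + 1380 + 11 = 44591

44591 seconds


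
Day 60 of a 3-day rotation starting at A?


Shift C

Shifts: A, B, C
Start: A (index 0)
Day 60: (0 + 60 - 1) mod 3
= 59 mod 3
= 2
Index 2 → shift C


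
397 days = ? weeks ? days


56 weeks 5 days

Weeks: 397 ÷ 7 = 56 remainder 5


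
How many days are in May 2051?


31 days

Month: May (month 5)
May has 31 days


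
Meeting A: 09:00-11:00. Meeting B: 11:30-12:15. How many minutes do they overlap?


Meeting A: 540-660 (in minutes from midnight)
Meeting B: 690-735
Overlap start = max(540, 690) = 690
Overlap end = min(660, 735) = 660
Overlap = max(0, 660 - 690) = 0 min

0 minutes


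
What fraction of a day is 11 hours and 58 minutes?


Total minutes: 11×60 + 58 = 718
Day = 24×60 = 1440 minutes
Fraction = 718/1440 ≈ 0.4986
As a percentage: 718/1440 × 100 ≈ 49.86%

0.4986 (49.86%)


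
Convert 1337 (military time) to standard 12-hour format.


1:37 PM

Hour: 13
13 - 12 = 1 → PM


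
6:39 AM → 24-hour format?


06:39

Input: 6:39 AM
AM hour stays: 6


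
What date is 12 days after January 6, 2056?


Start: January 6, 2056
Add 12 days
January 6 + 12 = January 18, 2056

January 18, 2056


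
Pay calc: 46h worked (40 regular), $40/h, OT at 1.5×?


$1960.00

Regular: 40h × $40 = $1600.00
Overtime: 46 - 40 = 6h
OT pay: 6h × $40 × 1.5 = $360.00
Total = $1600.00 + $360.00 = $1960.00


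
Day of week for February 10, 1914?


Zeller's congruence:
q=10, m=14, k=13, j=19
h = (10 + ⌊13×15/5⌋ + 13 + ⌊13/4⌋ + ⌊19/4⌋ - 2×19) mod 7
= (10 + 39 + 13 + 3 + 4 - 38) mod 7
= 31 mod 7 = 3
h=3 → Tuesday

Tuesday


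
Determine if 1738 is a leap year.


No

Rules: divisible by 4 AND (not by 100 OR by 400)
1738 ÷ 4 = 434 remainder 2 → not divisible by 4
Not divisible by 4 → not a leap year


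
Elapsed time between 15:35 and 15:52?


0h 17m

End time in minutes: 15×60 + 52 = 952
Start time in minutes: 15×60 + 35 = 935
Difference = 952 - 935 = 17 minutes
= 0 hours 17 minutes


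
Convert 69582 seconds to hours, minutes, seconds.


19h 19m 42s

Hours: 69582 ÷ 3600 = 19 remainder 1182
Minutes: 1182 ÷ 60 = 19 remainder 42
Seconds: 42


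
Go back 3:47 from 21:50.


Start: 1310 minutes from midnight
Subtract: 227 minutes
Remaining: 1310 - 227 = 1083
Hours: 18, Minutes: 3

18:03


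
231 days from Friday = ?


Friday

Start: Friday (index 4)
(4 + 231) mod 7
= 235 mod 7
= 4
Index 4 → Friday


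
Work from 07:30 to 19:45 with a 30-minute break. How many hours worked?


11h 45m (705 minutes)

Total time = (19×60+45) - (7×60+30)
= 1185 - 450 = 735 min
Minus break: 735 - 30 = 705 min
= 11h 45m


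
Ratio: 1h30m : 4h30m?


1:3 (0.33)

Duration 1: 90 minutes
Duration 2: 270 minutes
Ratio = 90:270
GCD = 90
Simplified = 1:3
As a decimal: 1/3 ≈ 0.33


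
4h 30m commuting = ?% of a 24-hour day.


18.8%

Time: 270 minutes
Day: 1440 minutes
Percentage = (270/1440) × 100 ≈ 18.8%


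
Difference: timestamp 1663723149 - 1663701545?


21604 seconds (6.0 hours / 0.25 days)

Difference = 1663723149 - 1663701545 = 21604 seconds
In hours: 21604 / 3600 ≈ 6.0
In days: 21604 / 86400 ≈ 0.25


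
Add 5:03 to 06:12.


Start: 372 minutes from midnight
Add: 303 minutes
Total: 675 minutes
Hours: 675 ÷ 60 = 11 remainder 15

11:15


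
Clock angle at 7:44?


32.0°

Hour hand = 7×30 + 44×0.5 = 232.0°
Minute hand = 44×6 = 264°
Difference = |232.0 - 264| = 32.0°


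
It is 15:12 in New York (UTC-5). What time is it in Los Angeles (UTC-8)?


12:12

Time difference = UTC-8 - UTC-5 = -3 hours
New hour = (15 -3) mod 24
= 12 mod 24 = 12
Minutes unchanged → 12:12


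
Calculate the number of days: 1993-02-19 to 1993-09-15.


208 days

From February 19, 1993 to September 15, 1993
Rest of February 1993: 28 - 19 = 9
Full months: March 31, April 30, May 31, June 30, July 31, August 31
Days into September 1993: 15
Total = 9 + 31 + 30 + 31 + 30 + 31 + 31 + 15 = 208 days


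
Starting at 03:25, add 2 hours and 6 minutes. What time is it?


Start: 205 minutes from midnight
Add: 126 minutes
Total: 331 minutes
Hours: 331 ÷ 60 = 5 remainder 31

05:31


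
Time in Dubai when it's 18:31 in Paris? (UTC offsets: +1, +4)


Time difference = UTC+4 - UTC+1 = +3 hours
New hour = (18 + 3) mod 24
= 21 mod 24 = 21
Minutes unchanged → 21:31

21:31


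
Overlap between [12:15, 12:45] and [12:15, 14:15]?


30 minutes

Meeting A: 735-765 (in minutes from midnight)
Meeting B: 735-855
Overlap start = max(735, 735) = 735
Overlap end = min(765, 855) = 765
Overlap = max(0, 765 - 735) = 30 min


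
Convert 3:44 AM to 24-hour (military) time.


Input: 3:44 AM
AM hour stays: 3

03:44


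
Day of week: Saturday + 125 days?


Start: Saturday (index 5)
(5 + 125) mod 7
= 130 mod 7
= 4
Index 4 → Friday

Friday


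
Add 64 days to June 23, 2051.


Start: June 23, 2051
Add 64 days
June 23 → July 1: 30 - 23 + 1 = 8 days (64 - 8 = 56 left)
July 1 → August 1: 31 - 1 + 1 = 31 days (56 - 31 = 25 left)
August 1 + 25 = August 26, 2051

August 26, 2051


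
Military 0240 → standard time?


2:40 AM

Hour: 2
2 < 12 → AM


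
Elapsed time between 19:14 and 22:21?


End time in minutes: 22×60 + 21 = 1341
Start time in minutes: 19×60 + 14 = 1154
Difference = 1341 - 1154 = 187 minutes
= 3 hours 7 minutes

3h 7m


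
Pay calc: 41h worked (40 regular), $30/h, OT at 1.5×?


Regular: 40h × $30 = $1200.00
Overtime: 41 - 40 = 1h
OT pay: 1h × $30 × 1.5 = $45.00
Total = $1200.00 + $45.00 = $1245.00

$1245.00


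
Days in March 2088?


Month: March (month 3)
March has 31 days

31 days


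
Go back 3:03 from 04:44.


Start: 284 minutes from midnight
Subtract: 183 minutes
Remaining: 284 - 183 = 101
Hours: 1, Minutes: 41

01:41


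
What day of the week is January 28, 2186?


Saturday

Zeller's congruence:
q=28, m=13, k=85, j=21
h = (28 + ⌊13×14/5⌋ + 85 + ⌊85/4⌋ + ⌊21/4⌋ - 2×21) mod 7
= (28 + 36 + 85 + 21 + 5 - 42) mod 7
= 133 mod 7 = 0
h=0 → Saturday


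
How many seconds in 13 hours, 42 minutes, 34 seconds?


49354 seconds

Hours: 13 × 3600 = 46800
Minutes: 42 × 60 = 2520
Seconds: 34
Total = 46800 + 2520 + 34 = 49354


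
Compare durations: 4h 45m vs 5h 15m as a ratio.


Duration 1: 285 minutes
Duration 2: 315 minutes
Ratio = 285:315
GCD = 15
Simplified = 19:21
As a decimal: 19/21 ≈ 0.90

19:21 (0.90)


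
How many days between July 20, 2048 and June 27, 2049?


342 days

From July 20, 2048 to June 27, 2049
Rest of July 2048: 31 - 20 = 11
Full months: August 31, September 30, October 31, November 30, December 31, January 31, February 2049 28, March 31, April 30, May 31
Days into June 2049: 27
Total = 11 + 31 + 30 + 31 + 30 + 31 + 31 + 28 + 31 + 30 + 31 + 27 = 342 days


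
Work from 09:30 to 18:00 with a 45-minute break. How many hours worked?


7h 45m (465 minutes)

Total time = (18×60+0) - (9×60+30)
= 1080 - 570 = 510 min
Minus break: 510 - 45 = 465 min
= 7h 45m


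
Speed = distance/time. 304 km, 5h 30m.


55.3 km/h

Distance: 304 km
Time: 5h 30m = 330 min = 330/60 = 11/2 hours
Speed = 304 ÷ (11/2) = 304 × 2 / 11 = 608/11 ≈ 55.3 km/h


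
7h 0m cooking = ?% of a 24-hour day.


Time: 420 minutes
Day: 1440 minutes
Percentage = (420/1440) × 100 ≈ 29.2%

29.2%


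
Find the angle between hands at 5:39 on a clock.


64.5°

Hour hand = 5×30 + 39×0.5 = 169.5°
Minute hand = 39×6 = 234°
Difference = |169.5 - 234| = 64.5°


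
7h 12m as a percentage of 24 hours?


Total minutes: 7×60 + 12 = 432
Day = 24×60 = 1440 minutes
Fraction = 432/1440 = 0.3000
As a percentage: 432/1440 × 100 = 30.00%

0.3000 (30.00%)


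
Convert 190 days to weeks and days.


Weeks: 190 ÷ 7 = 27 remainder 1

27 weeks 1 days


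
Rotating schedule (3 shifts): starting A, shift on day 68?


Shift B

Shifts: A, B, C
Start: A (index 0)
Day 68: (0 + 68 - 1) mod 3
= 67 mod 3
= 1
Index 1 → shift B


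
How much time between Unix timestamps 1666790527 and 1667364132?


Difference = 1667364132 - 1666790527 = 573605 seconds
In hours: 573605 / 3600 ≈ 159.3
In days: 573605 / 86400 ≈ 6.64

573605 seconds (159.3 hours / 6.64 days)


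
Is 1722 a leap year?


Rules: divisible by 4 AND (not by 100 OR by 400)
1722 ÷ 4 = 430 remainder 2 → not divisible by 4
Not divisible by 4 → not a leap year

No


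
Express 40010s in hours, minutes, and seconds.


11h 6m 50s

Hours: 40010 ÷ 3600 = 11 remainder 410
Minutes: 410 ÷ 60 = 6 remainder 50
Seconds: 50


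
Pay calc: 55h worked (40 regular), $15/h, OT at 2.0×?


$1050.00

Regular: 40h × $15 = $600.00
Overtime: 55 - 40 = 15h
OT pay: 15h × $15 × 2.0 = $450.00
Total = $600.00 + $450.00 = $1050.00


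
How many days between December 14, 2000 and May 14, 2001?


From December 14, 2000 to May 14, 2001
Rest of December 2000: 31 - 14 = 17
Full months: January 31, February 2001 28, March 31, April 30
Days into May 2001: 14
Total = 17 + 31 + 28 + 31 + 30 + 14 = 151 days

151 days


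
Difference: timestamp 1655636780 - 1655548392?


Difference = 1655636780 - 1655548392 = 88388 seconds
In hours: 88388 / 3600 ≈ 24.6
In days: 88388 / 86400 ≈ 1.02

88388 seconds (24.6 hours / 1.02 days)


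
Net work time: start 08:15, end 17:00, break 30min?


Total time = (17×60+0) - (8×60+15)
= 1020 - 495 = 525 min
Minus break: 525 - 30 = 495 min
= 8h 15m

8h 15m (495 minutes)


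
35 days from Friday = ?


Friday

Start: Friday (index 4)
(4 + 35) mod 7
= 39 mod 7
= 4
Index 4 → Friday


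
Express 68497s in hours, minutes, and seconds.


Hours: 68497 ÷ 3600 = 19 remainder 97
Minutes: 97 ÷ 60 = 1 remainder 37
Seconds: 37

19h 1m 37s


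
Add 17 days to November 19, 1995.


December 6, 1995

Start: November 19, 1995
Add 17 days
November 19 → December 1: 30 - 19 + 1 = 12 days (17 - 12 = 5 left)
December 1 + 5 = December 6, 1995


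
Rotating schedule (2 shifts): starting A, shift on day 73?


Shifts: A, B
Start: A (index 0)
Day 73: (0 + 73 - 1) mod 2
= 72 mod 2
= 0
Index 0 → shift A

Shift A


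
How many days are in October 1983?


31 days

Month: October (month 10)
October has 31 days


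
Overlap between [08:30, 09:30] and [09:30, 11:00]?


Meeting A: 510-570 (in minutes from midnight)
Meeting B: 570-660
Overlap start = max(510, 570) = 570
Overlap end = min(570, 660) = 570
Overlap = max(0, 570 - 570) = 0 min

0 minutes


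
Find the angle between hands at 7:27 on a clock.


61.5°

Hour hand = 7×30 + 27×0.5 = 223.5°
Minute hand = 27×6 = 162°
Difference = |223.5 - 162| = 61.5°


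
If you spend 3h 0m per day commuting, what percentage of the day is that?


12.5%

Time: 180 minutes
Day: 1440 minutes
Percentage = (180/1440) × 100 = 12.5%


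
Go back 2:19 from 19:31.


Start: 1171 minutes from midnight
Subtract: 139 minutes
Remaining: 1171 - 139 = 1032
Hours: 17, Minutes: 12

17:12


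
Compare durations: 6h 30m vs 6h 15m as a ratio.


Duration 1: 390 minutes
Duration 2: 375 minutes
Ratio = 390:375
GCD = 15
Simplified = 26:25
As a decimal: 26/25 = 1.04

26:25 (1.04)


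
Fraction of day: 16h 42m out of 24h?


Total minutes: 16×60 + 42 = 1002
Day = 24×60 = 1440 minutes
Fraction = 1002/1440 ≈ 0.6958
As a percentage: 1002/1440 × 100 ≈ 69.58%

0.6958 (69.58%)


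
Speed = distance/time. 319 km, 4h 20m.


73.6 km/h

Distance: 319 km
Time: 4h 20m = 260 min = 260/60 = 13/3 hours
Speed = 319 ÷ (13/3) = 319 × 3 / 13 = 957/13 ≈ 73.6 km/h


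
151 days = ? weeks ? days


Weeks: 151 ÷ 7 = 21 remainder 4

21 weeks 4 days


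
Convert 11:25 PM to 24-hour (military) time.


Input: 11:25 PM
PM: 11 + 12 = 23

23:25


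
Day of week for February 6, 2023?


Zeller's congruence:
q=6, m=14, k=22, j=20
h = (6 + ⌊13×15/5⌋ + 22 + ⌊22/4⌋ + ⌊20/4⌋ - 2×20) mod 7
= (6 + 39 + 22 + 5 + 5 - 40) mod 7
= 37 mod 7 = 2
h=2 → Monday

Monday


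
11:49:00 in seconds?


42540 seconds

Hours: 11 × 3600 = 39600
Minutes: 49 × 60 = 2940
Seconds: 0
Total = 39600 + 2940 + 0 = 42540


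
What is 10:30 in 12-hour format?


10:30 AM

Hour: 10
10 < 12 → AM


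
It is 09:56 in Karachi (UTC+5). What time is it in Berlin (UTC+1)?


05:56

Time difference = UTC+1 - UTC+5 = -4 hours
New hour = (9 -4) mod 24
= 5 mod 24 = 5
Minutes unchanged → 05:56


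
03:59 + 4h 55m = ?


08:54

Start: 239 minutes from midnight
Add: 295 minutes
Total: 534 minutes
Hours: 534 ÷ 60 = 8 remainder 54


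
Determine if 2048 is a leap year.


Rules: divisible by 4 AND (not by 100 OR by 400)
2048 ÷ 4 = 512 exactly → divisible by 4
2048 ÷ 100 = 20 remainder 48 → not divisible by 100
Divisible by 4 but not by 100 → leap year

Yes


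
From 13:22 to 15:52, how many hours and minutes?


2h 30m

End time in minutes: 15×60 + 52 = 952
Start time in minutes: 13×60 + 22 = 802
Difference = 952 - 802 = 150 minutes
= 2 hours 30 minutes


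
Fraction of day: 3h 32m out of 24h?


0.1472 (14.72%)

Total minutes: 3×60 + 32 = 212
Day = 24×60 = 1440 minutes
Fraction = 212/1440 ≈ 0.1472
As a percentage: 212/1440 × 100 ≈ 14.72%


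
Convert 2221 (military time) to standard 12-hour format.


10:21 PM

Hour: 22
22 - 12 = 10 → PM


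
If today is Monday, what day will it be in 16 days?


Wednesday

Start: Monday (index 0)
(0 + 16) mod 7
= 16 mod 7
= 2
Index 2 → Wednesday


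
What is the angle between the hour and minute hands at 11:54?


33.0°

Hour hand = 11×30 + 54×0.5 = 357.0°
Minute hand = 54×6 = 324°
Difference = |357.0 - 324| = 33.0°


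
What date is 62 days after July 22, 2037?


Start: July 22, 2037
Add 62 days
July 22 → August 1: 31 - 22 + 1 = 10 days (62 - 10 = 52 left)
August 1 → September 1: 31 - 1 + 1 = 31 days (52 - 31 = 21 left)
September 1 + 21 = September 22, 2037

September 22, 2037


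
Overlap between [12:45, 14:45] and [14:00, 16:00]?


45 minutes

Meeting A: 765-885 (in minutes from midnight)
Meeting B: 840-960
Overlap start = max(765, 840) = 840
Overlap end = min(885, 960) = 885
Overlap = max(0, 885 - 840) = 45 min


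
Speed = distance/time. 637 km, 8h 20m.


Distance: 637 km
Time: 8h 20m = 500 min = 500/60 = 25/3 hours
Speed = 637 ÷ (25/3) = 637 × 3 / 25 = 1911/25 ≈ 76.4 km/h

76.4 km/h


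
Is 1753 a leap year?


No

Rules: divisible by 4 AND (not by 100 OR by 400)
1753 ÷ 4 = 438 remainder 1 → not divisible by 4
Not divisible by 4 → not a leap year


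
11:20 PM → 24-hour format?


Input: 11:20 PM
PM: 11 + 12 = 23

23:20


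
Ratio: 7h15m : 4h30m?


29:18 (1.61)

Duration 1: 435 minutes
Duration 2: 270 minutes
Ratio = 435:270
GCD = 15
Simplified = 29:18
As a decimal: 29/18 ≈ 1.61


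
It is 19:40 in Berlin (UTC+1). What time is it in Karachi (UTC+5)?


23:40

Time difference = UTC+5 - UTC+1 = +4 hours
New hour = (19 + 4) mod 24
= 23 mod 24 = 23
Minutes unchanged → 23:40


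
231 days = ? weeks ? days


Weeks: 231 ÷ 7 = 33 remainder 0

33 weeks 0 days
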